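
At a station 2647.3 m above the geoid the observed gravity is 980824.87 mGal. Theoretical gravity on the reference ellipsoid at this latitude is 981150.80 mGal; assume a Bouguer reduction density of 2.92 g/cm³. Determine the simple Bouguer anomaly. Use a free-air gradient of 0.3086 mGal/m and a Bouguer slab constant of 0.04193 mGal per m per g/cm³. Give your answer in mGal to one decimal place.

Free-air correction = 0.3086 × 2647.3 = 816.96 mGal
Free-air anomaly = 980824.87 − 981150.80 + (816.96) = 491.03 mGal
Bouguer slab correction = 0.04193 × 2.92 × 2647.3 = 324.12 mGal
Simple Bouguer anomaly = 491.03 − (324.12) = 166.91 mGal

166.9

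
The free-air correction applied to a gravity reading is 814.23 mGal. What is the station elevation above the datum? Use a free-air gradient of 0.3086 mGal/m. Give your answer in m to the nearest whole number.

2638

h = 814.23 / 0.3086 = 2638.46 m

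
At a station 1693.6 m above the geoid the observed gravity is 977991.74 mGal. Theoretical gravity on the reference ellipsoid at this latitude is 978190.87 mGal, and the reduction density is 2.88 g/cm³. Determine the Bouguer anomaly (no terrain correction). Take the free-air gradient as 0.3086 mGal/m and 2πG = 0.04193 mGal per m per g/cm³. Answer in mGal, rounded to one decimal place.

Free-air correction = 0.3086 × 1693.6 = 522.64 mGal
Free-air anomaly = 977991.74 − 978190.87 + (522.64) = 323.51 mGal
Bouguer slab correction = 0.04193 × 2.88 × 1693.6 = 204.52 mGal
Simple Bouguer anomaly = 323.51 − (204.52) = 118.99 mGal

119.0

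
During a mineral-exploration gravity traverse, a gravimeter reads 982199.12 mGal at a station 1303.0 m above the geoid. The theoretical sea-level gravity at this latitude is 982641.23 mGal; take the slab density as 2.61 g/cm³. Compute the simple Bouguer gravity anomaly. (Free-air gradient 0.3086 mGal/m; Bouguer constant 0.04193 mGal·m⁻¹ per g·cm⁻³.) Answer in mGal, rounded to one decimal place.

Free-air correction = 0.3086 × 1303.0 = 402.11 mGal
Free-air anomaly = 982199.12 − 982641.23 + (402.11) = -40.00 mGal
Bouguer slab correction = 0.04193 × 2.61 × 1303.0 = 142.60 mGal
Simple Bouguer anomaly = -40.00 − (142.60) = -182.60 mGal

-182.6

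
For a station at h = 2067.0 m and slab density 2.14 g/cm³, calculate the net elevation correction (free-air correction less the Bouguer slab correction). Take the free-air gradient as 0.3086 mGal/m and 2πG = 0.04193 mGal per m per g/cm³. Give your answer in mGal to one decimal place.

Combined gradient = 0.3086 − 0.04193 × 2.14 = 0.2188698 mGal/m
Combined elevation correction = 0.2188698 × 2067.0 = 452.4 mGal

452.4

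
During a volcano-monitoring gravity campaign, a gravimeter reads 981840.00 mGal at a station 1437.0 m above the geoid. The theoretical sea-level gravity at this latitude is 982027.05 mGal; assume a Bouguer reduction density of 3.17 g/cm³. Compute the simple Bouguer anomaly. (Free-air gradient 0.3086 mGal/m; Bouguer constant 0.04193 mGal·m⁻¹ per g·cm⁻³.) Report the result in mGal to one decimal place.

Free-air correction = 0.3086 × 1437.0 = 443.46 mGal
Free-air anomaly = 981840.00 − 982027.05 + (443.46) = 256.41 mGal
Bouguer slab correction = 0.04193 × 3.17 × 1437.0 = 191.00 mGal
Simple Bouguer anomaly = 256.41 − (191.00) = 65.41 mGal

65.4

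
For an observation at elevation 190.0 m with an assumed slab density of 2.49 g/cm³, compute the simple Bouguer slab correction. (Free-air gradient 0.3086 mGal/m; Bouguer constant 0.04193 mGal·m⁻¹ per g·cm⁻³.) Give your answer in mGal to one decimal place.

19.8

Bouguer slab correction = 0.04193 × 2.49 × 190.0 = 19.8 mGal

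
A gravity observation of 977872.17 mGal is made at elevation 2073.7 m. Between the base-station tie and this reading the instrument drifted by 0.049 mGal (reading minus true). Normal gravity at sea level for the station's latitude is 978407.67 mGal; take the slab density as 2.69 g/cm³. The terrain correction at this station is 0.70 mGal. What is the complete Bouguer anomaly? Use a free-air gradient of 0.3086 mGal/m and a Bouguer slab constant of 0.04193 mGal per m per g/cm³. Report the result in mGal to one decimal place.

Drift-corrected reading = 977872.17 − (0.049) = 977872.121 mGal
Free-air correction = 0.3086 × 2073.7 = 639.94 mGal
Free-air anomaly = 977872.121 − 978407.67 + (639.94) = 104.391 mGal
Bouguer slab correction = 0.04193 × 2.69 × 2073.7 = 233.90 mGal
Simple Bouguer anomaly = 104.391 − (233.90) = -129.509 mGal
Complete Bouguer anomaly = -129.509 + 0.70 = -128.809 mGal

-128.8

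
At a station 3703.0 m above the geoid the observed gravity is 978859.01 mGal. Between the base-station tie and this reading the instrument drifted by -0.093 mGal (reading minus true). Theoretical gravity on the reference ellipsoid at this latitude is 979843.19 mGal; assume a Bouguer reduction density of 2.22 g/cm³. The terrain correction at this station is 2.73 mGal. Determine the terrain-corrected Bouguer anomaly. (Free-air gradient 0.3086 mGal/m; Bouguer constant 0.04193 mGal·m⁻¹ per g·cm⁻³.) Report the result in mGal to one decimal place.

-183.3

Drift-corrected reading = 978859.01 − (-0.093) = 978859.103 mGal
Free-air correction = 0.3086 × 3703.0 = 1142.75 mGal
Free-air anomaly = 978859.103 − 979843.19 + (1142.75) = 158.663 mGal
Bouguer slab correction = 0.04193 × 2.22 × 3703.0 = 344.69 mGal
Simple Bouguer anomaly = 158.663 − (344.69) = -186.027 mGal
Complete Bouguer anomaly = -186.027 + 2.73 = -183.297 mGal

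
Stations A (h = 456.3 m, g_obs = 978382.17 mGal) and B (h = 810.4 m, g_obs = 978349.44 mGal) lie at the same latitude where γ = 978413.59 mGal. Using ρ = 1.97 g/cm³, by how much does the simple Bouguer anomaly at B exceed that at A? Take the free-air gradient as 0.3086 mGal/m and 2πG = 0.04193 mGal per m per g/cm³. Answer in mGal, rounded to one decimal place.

47.3

Δg_SB(A) = 978382.17 − 978413.59 + 0.3086×456.3 − 0.04193×1.97×456.3 = 71.70 mGal
Δg_SB(B) = 978349.44 − 978413.59 + 0.3086×810.4 − 0.04193×1.97×810.4 = 119.00 mGal
Difference = 119.00 − (71.70) = 47.30 mGal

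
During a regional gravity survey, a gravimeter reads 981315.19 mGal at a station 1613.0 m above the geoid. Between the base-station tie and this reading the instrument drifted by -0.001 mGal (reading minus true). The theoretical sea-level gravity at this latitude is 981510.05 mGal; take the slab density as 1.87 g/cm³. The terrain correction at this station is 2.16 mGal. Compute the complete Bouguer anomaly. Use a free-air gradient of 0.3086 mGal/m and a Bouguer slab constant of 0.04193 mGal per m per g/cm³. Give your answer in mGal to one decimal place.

178.6

Drift-corrected reading = 981315.19 − (-0.001) = 981315.191 mGal
Free-air correction = 0.3086 × 1613.0 = 497.77 mGal
Free-air anomaly = 981315.191 − 981510.05 + (497.77) = 302.911 mGal
Bouguer slab correction = 0.04193 × 1.87 × 1613.0 = 126.47 mGal
Simple Bouguer anomaly = 302.911 − (126.47) = 176.441 mGal
Complete Bouguer anomaly = 176.441 + 2.16 = 178.601 mGal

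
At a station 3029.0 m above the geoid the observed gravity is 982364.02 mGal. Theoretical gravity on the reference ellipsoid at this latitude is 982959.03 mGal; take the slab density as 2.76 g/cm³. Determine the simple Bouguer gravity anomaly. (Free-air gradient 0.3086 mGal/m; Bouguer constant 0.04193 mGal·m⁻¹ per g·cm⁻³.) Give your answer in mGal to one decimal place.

Free-air correction = 0.3086 × 3029.0 = 934.75 mGal
Free-air anomaly = 982364.02 − 982959.03 + (934.75) = 339.74 mGal
Bouguer slab correction = 0.04193 × 2.76 × 3029.0 = 350.54 mGal
Simple Bouguer anomaly = 339.74 − (350.54) = -10.80 mGal

-10.8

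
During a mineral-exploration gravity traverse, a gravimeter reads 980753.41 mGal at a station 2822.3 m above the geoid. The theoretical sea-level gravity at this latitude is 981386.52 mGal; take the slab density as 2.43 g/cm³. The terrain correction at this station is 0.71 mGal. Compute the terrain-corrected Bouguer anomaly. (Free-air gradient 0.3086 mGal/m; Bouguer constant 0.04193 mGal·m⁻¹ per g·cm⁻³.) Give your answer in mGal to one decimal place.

Free-air correction = 0.3086 × 2822.3 = 870.96 mGal
Free-air anomaly = 980753.41 − 981386.52 + (870.96) = 237.85 mGal
Bouguer slab correction = 0.04193 × 2.43 × 2822.3 = 287.56 mGal
Simple Bouguer anomaly = 237.85 − (287.56) = -49.71 mGal
Complete Bouguer anomaly = -49.71 + 0.71 = -49.00 mGal

-49.0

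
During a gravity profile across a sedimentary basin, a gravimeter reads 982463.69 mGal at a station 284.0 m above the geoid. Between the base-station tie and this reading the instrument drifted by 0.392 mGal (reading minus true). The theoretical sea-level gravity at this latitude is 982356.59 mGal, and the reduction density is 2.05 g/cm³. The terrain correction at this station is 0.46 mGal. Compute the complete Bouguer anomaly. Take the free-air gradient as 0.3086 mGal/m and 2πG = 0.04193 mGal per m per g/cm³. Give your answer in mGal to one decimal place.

170.4

Drift-corrected reading = 982463.69 − (0.392) = 982463.298 mGal
Free-air correction = 0.3086 × 284.0 = 87.64 mGal
Free-air anomaly = 982463.298 − 982356.59 + (87.64) = 194.348 mGal
Bouguer slab correction = 0.04193 × 2.05 × 284.0 = 24.41 mGal
Simple Bouguer anomaly = 194.348 − (24.41) = 169.938 mGal
Complete Bouguer anomaly = 169.938 + 0.46 = 170.398 mGal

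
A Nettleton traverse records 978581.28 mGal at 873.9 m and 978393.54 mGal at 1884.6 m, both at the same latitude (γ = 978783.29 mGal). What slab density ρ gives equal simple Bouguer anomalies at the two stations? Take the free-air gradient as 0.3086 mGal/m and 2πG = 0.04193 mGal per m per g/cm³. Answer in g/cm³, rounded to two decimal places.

Δg_obs = 978393.54 − 978581.28 = -187.74 mGal over Δh = 1884.6 − 873.9 = 1010.7 m
Equal Bouguer anomalies ⇒ Δg_obs + (0.3086 − 0.04193ρ)·Δh = 0
0.3086 − 0.04193ρ = −Δg_obs/Δh = 0.18575
ρ = (0.3086 − 0.18575) / 0.04193 = 2.93 g/cm³

2.93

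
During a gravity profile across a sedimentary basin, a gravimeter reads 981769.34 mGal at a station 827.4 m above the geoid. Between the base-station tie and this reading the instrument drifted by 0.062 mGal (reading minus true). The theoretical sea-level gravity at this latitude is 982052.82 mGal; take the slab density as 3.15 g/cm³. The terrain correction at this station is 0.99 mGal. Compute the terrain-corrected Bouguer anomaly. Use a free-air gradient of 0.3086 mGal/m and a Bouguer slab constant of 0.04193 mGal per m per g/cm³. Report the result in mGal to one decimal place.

Drift-corrected reading = 981769.34 − (0.062) = 981769.278 mGal
Free-air correction = 0.3086 × 827.4 = 255.34 mGal
Free-air anomaly = 981769.278 − 982052.82 + (255.34) = -28.202 mGal
Bouguer slab correction = 0.04193 × 3.15 × 827.4 = 109.28 mGal
Simple Bouguer anomaly = -28.202 − (109.28) = -137.482 mGal
Complete Bouguer anomaly = -137.482 + 0.99 = -136.492 mGal

-136.5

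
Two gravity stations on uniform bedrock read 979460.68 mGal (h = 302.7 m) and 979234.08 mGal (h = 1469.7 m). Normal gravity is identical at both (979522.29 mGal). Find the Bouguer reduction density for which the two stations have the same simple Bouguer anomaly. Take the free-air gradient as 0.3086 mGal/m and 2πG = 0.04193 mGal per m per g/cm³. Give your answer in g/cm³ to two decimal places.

2.73

Δg_obs = 979234.08 − 979460.68 = -226.60 mGal over Δh = 1469.7 − 302.7 = 1167.0 m
Equal Bouguer anomalies ⇒ Δg_obs + (0.3086 − 0.04193ρ)·Δh = 0
0.3086 − 0.04193ρ = −Δg_obs/Δh = 0.19417
ρ = (0.3086 − 0.19417) / 0.04193 = 2.73 g/cm³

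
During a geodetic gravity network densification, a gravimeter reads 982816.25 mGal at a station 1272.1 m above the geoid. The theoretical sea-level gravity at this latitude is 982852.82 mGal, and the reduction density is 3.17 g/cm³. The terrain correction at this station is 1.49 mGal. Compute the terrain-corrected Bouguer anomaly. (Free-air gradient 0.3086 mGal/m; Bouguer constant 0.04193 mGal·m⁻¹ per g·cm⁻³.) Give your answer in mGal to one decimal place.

188.4

Free-air correction = 0.3086 × 1272.1 = 392.57 mGal
Free-air anomaly = 982816.25 − 982852.82 + (392.57) = 356.00 mGal
Bouguer slab correction = 0.04193 × 3.17 × 1272.1 = 169.09 mGal
Simple Bouguer anomaly = 356.00 − (169.09) = 186.91 mGal
Complete Bouguer anomaly = 186.91 + 1.49 = 188.40 mGal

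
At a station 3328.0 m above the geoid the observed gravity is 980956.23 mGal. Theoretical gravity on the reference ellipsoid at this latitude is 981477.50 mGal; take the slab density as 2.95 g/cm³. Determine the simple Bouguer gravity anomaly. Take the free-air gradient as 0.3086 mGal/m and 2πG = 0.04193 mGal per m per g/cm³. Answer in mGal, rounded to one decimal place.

Free-air correction = 0.3086 × 3328.0 = 1027.02 mGal
Free-air anomaly = 980956.23 − 981477.50 + (1027.02) = 505.75 mGal
Bouguer slab correction = 0.04193 × 2.95 × 3328.0 = 411.65 mGal
Simple Bouguer anomaly = 505.75 − (411.65) = 94.10 mGal

94.1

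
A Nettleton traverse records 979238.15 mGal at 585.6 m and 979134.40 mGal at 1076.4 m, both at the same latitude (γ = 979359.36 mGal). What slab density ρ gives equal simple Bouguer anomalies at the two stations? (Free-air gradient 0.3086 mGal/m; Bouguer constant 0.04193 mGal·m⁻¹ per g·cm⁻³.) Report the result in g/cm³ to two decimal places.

Δg_obs = 979134.40 − 979238.15 = -103.75 mGal over Δh = 1076.4 − 585.6 = 490.8 m
Equal Bouguer anomalies ⇒ Δg_obs + (0.3086 − 0.04193ρ)·Δh = 0
0.3086 − 0.04193ρ = −Δg_obs/Δh = 0.21139
ρ = (0.3086 − 0.21139) / 0.04193 = 2.32 g/cm³

2.32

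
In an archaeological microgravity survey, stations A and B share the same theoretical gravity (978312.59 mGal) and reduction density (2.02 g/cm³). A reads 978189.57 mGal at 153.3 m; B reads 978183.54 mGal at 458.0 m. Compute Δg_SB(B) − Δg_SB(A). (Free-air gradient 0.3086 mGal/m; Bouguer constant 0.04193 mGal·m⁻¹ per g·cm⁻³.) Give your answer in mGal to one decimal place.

Δg_SB(A) = 978189.57 − 978312.59 + 0.3086×153.3 − 0.04193×2.02×153.3 = -88.70 mGal
Δg_SB(B) = 978183.54 − 978312.59 + 0.3086×458.0 − 0.04193×2.02×458.0 = -26.50 mGal
Difference = -26.50 − (-88.70) = 62.20 mGal

62.2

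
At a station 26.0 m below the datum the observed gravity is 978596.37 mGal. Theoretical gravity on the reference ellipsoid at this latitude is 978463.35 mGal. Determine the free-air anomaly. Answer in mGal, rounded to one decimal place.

125.0

Free-air correction = 0.3086 × -26.0 = -8.02 mGal
Free-air anomaly = 978596.37 − 978463.35 + (-8.02) = 125.00 mGal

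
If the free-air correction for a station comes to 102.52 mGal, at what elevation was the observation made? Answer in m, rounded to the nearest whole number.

332

h = 102.52 / 0.3086 = 332.21 m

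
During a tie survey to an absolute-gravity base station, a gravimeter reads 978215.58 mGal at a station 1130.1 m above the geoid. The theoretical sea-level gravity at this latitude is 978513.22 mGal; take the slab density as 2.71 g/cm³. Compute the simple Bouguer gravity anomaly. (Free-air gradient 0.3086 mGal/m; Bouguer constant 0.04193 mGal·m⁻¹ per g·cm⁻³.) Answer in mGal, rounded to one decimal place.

-77.3

Free-air correction = 0.3086 × 1130.1 = 348.75 mGal
Free-air anomaly = 978215.58 − 978513.22 + (348.75) = 51.11 mGal
Bouguer slab correction = 0.04193 × 2.71 × 1130.1 = 128.41 mGal
Simple Bouguer anomaly = 51.11 − (128.41) = -77.30 mGal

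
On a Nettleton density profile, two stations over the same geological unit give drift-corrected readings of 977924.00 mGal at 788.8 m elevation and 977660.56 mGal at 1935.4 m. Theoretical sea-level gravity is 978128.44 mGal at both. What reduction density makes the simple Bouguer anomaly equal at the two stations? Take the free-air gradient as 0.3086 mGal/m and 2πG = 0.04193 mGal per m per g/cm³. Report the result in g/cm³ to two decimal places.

Δg_obs = 977660.56 − 977924.00 = -263.44 mGal over Δh = 1935.4 − 788.8 = 1146.6 m
Equal Bouguer anomalies ⇒ Δg_obs + (0.3086 − 0.04193ρ)·Δh = 0
0.3086 − 0.04193ρ = −Δg_obs/Δh = 0.22976
ρ = (0.3086 − 0.22976) / 0.04193 = 1.88 g/cm³

1.88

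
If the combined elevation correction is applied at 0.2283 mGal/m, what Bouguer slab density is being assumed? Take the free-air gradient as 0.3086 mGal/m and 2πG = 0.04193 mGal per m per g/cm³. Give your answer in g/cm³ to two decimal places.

0.2283 = 0.3086 − 0.04193 × ρ
ρ = (0.3086 − 0.2283) / 0.04193 = 1.92 g/cm³

1.92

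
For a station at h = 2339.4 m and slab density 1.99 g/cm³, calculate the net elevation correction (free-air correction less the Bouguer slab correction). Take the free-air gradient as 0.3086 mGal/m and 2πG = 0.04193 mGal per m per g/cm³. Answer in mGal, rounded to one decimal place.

526.7

Combined gradient = 0.3086 − 0.04193 × 1.99 = 0.2251593 mGal/m
Combined elevation correction = 0.2251593 × 2339.4 = 526.7 mGal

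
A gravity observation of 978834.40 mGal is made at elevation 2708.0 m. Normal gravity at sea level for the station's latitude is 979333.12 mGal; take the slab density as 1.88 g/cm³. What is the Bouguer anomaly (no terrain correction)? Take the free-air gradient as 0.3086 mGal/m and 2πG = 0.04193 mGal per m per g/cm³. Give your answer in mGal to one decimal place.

123.5

Free-air correction = 0.3086 × 2708.0 = 835.69 mGal
Free-air anomaly = 978834.40 − 979333.12 + (835.69) = 336.97 mGal
Bouguer slab correction = 0.04193 × 1.88 × 2708.0 = 213.47 mGal
Simple Bouguer anomaly = 336.97 − (213.47) = 123.50 mGal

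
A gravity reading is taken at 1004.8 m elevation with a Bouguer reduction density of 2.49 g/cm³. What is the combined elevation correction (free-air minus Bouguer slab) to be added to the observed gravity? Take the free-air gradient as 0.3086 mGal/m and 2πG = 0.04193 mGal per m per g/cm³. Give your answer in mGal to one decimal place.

205.2

Combined gradient = 0.3086 − 0.04193 × 2.49 = 0.2041943 mGal/m
Combined elevation correction = 0.2041943 × 1004.8 = 205.2 mGal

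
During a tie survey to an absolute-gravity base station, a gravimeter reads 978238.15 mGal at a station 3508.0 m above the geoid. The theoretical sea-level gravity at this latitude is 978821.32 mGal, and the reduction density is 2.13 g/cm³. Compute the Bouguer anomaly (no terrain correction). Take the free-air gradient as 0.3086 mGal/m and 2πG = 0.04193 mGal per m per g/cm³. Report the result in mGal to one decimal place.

Free-air correction = 0.3086 × 3508.0 = 1082.57 mGal
Free-air anomaly = 978238.15 − 978821.32 + (1082.57) = 499.40 mGal
Bouguer slab correction = 0.04193 × 2.13 × 3508.0 = 313.30 mGal
Simple Bouguer anomaly = 499.40 − (313.30) = 186.10 mGal

186.1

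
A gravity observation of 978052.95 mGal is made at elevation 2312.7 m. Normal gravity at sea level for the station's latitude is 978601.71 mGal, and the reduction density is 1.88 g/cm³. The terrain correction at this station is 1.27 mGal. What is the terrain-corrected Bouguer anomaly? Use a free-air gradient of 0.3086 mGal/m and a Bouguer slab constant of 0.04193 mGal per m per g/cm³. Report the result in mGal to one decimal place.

Free-air correction = 0.3086 × 2312.7 = 713.70 mGal
Free-air anomaly = 978052.95 − 978601.71 + (713.70) = 164.94 mGal
Bouguer slab correction = 0.04193 × 1.88 × 2312.7 = 182.31 mGal
Simple Bouguer anomaly = 164.94 − (182.31) = -17.37 mGal
Complete Bouguer anomaly = -17.37 + 1.27 = -16.10 mGal

-16.1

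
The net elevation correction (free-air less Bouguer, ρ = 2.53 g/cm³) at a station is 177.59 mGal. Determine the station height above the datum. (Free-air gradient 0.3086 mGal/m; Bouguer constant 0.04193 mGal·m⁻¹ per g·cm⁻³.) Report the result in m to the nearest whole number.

877

Combined gradient = 0.3086 − 0.04193 × 2.53 = 0.2025171 mGal/m
h = 177.59 / 0.2025171 = 876.91 m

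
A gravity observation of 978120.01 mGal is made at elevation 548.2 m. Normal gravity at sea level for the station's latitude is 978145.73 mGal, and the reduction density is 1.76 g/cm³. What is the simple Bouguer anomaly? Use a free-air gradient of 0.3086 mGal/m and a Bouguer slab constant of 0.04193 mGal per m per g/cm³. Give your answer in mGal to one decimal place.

Free-air correction = 0.3086 × 548.2 = 169.17 mGal
Free-air anomaly = 978120.01 − 978145.73 + (169.17) = 143.45 mGal
Bouguer slab correction = 0.04193 × 1.76 × 548.2 = 40.46 mGal
Simple Bouguer anomaly = 143.45 − (40.46) = 102.99 mGal

103.0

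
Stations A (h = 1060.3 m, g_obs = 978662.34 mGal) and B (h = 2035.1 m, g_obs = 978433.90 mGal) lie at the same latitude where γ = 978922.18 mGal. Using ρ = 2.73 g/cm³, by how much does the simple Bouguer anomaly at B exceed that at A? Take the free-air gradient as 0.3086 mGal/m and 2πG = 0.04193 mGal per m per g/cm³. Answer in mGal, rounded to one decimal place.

Δg_SB(A) = 978662.34 − 978922.18 + 0.3086×1060.3 − 0.04193×2.73×1060.3 = -54.00 mGal
Δg_SB(B) = 978433.90 − 978922.18 + 0.3086×2035.1 − 0.04193×2.73×2035.1 = -93.20 mGal
Difference = -93.20 − (-54.00) = -39.20 mGal

-39.2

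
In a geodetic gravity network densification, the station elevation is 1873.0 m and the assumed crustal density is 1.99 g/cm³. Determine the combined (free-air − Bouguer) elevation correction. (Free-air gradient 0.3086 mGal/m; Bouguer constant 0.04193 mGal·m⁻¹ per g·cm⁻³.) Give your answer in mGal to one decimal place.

Combined gradient = 0.3086 − 0.04193 × 1.99 = 0.2251593 mGal/m
Combined elevation correction = 0.2251593 × 1873.0 = 421.7 mGal

421.7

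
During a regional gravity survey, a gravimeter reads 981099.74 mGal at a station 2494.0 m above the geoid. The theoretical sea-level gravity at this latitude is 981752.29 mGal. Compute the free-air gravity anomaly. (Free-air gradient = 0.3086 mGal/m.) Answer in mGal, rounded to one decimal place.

Free-air correction = 0.3086 × 2494.0 = 769.65 mGal
Free-air anomaly = 981099.74 − 981752.29 + (769.65) = 117.10 mGal

117.1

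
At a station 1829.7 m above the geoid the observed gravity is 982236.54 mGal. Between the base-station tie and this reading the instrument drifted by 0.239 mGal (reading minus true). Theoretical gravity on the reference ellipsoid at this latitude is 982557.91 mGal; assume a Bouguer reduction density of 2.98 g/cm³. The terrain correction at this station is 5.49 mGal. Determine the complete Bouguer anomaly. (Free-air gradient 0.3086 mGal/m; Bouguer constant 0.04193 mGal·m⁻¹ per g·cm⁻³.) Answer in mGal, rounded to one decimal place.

Drift-corrected reading = 982236.54 − (0.239) = 982236.301 mGal
Free-air correction = 0.3086 × 1829.7 = 564.65 mGal
Free-air anomaly = 982236.301 − 982557.91 + (564.65) = 243.041 mGal
Bouguer slab correction = 0.04193 × 2.98 × 1829.7 = 228.62 mGal
Simple Bouguer anomaly = 243.041 − (228.62) = 14.421 mGal
Complete Bouguer anomaly = 14.421 + 5.49 = 19.911 mGal

19.9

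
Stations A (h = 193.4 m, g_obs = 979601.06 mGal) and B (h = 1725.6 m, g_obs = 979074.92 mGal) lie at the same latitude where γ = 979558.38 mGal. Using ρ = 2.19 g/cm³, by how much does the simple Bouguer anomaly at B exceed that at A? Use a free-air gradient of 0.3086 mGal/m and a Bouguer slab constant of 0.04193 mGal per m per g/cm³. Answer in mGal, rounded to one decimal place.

Δg_SB(A) = 979601.06 − 979558.38 + 0.3086×193.4 − 0.04193×2.19×193.4 = 84.60 mGal
Δg_SB(B) = 979074.92 − 979558.38 + 0.3086×1725.6 − 0.04193×2.19×1725.6 = -109.40 mGal
Difference = -109.40 − (84.60) = -194.00 mGal

-194.0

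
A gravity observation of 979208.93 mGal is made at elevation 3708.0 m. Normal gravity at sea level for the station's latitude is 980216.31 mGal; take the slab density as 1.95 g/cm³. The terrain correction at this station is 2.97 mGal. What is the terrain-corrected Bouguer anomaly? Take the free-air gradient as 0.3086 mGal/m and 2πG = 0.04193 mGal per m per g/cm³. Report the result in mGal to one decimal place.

Free-air correction = 0.3086 × 3708.0 = 1144.29 mGal
Free-air anomaly = 979208.93 − 980216.31 + (1144.29) = 136.91 mGal
Bouguer slab correction = 0.04193 × 1.95 × 3708.0 = 303.18 mGal
Simple Bouguer anomaly = 136.91 − (303.18) = -166.27 mGal
Complete Bouguer anomaly = -166.27 + 2.97 = -163.30 mGal

-163.3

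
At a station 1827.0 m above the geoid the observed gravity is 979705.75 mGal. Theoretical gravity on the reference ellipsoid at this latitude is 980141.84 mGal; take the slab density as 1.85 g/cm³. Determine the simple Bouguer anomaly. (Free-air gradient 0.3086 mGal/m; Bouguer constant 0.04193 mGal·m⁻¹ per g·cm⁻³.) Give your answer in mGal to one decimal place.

Free-air correction = 0.3086 × 1827.0 = 563.81 mGal
Free-air anomaly = 979705.75 − 980141.84 + (563.81) = 127.72 mGal
Bouguer slab correction = 0.04193 × 1.85 × 1827.0 = 141.72 mGal
Simple Bouguer anomaly = 127.72 − (141.72) = -14.00 mGal

-14.0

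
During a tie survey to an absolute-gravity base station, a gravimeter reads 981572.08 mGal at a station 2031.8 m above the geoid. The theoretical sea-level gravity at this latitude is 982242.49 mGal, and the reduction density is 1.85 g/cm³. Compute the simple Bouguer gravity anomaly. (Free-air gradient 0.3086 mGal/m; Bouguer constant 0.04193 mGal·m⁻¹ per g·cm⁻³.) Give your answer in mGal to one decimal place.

-201.0

Free-air correction = 0.3086 × 2031.8 = 627.01 mGal
Free-air anomaly = 981572.08 − 982242.49 + (627.01) = -43.40 mGal
Bouguer slab correction = 0.04193 × 1.85 × 2031.8 = 157.61 mGal
Simple Bouguer anomaly = -43.40 − (157.61) = -201.01 mGal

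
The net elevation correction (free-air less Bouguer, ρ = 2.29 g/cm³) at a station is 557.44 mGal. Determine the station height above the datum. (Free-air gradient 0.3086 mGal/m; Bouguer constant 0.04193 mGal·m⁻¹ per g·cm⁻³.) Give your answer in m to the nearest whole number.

2622

Combined gradient = 0.3086 − 0.04193 × 2.29 = 0.2125803 mGal/m
h = 557.44 / 0.2125803 = 2622.26 m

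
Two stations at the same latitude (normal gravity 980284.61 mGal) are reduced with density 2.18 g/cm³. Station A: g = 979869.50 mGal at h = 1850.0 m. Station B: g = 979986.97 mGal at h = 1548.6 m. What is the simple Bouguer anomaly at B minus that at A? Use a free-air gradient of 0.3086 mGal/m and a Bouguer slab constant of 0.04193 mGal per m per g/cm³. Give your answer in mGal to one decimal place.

52.0

Δg_SB(A) = 979869.50 − 980284.61 + 0.3086×1850.0 − 0.04193×2.18×1850.0 = -13.30 mGal
Δg_SB(B) = 979986.97 − 980284.61 + 0.3086×1548.6 − 0.04193×2.18×1548.6 = 38.70 mGal
Difference = 38.70 − (-13.30) = 52.00 mGal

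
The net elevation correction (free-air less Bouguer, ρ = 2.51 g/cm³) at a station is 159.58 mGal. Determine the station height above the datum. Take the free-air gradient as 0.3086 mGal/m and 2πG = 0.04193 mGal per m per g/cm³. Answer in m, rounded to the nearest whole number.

Combined gradient = 0.3086 − 0.04193 × 2.51 = 0.2033557 mGal/m
h = 159.58 / 0.2033557 = 784.73 m

785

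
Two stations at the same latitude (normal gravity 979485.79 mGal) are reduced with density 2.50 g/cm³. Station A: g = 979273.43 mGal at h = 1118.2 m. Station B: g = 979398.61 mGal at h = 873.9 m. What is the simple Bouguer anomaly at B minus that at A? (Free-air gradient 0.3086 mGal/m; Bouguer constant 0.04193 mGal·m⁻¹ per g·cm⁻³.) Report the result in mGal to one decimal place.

75.4

Δg_SB(A) = 979273.43 − 979485.79 + 0.3086×1118.2 − 0.04193×2.50×1118.2 = 15.50 mGal
Δg_SB(B) = 979398.61 − 979485.79 + 0.3086×873.9 − 0.04193×2.50×873.9 = 90.90 mGal
Difference = 90.90 − (15.50) = 75.40 mGal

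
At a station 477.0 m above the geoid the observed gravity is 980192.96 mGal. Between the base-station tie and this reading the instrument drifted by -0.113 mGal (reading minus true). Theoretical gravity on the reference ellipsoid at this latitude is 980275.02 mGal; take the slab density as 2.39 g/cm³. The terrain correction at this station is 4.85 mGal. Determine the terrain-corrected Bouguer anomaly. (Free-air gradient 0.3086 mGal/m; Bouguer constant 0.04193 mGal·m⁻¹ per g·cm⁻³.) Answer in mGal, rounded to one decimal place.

22.3

Drift-corrected reading = 980192.96 − (-0.113) = 980193.073 mGal
Free-air correction = 0.3086 × 477.0 = 147.20 mGal
Free-air anomaly = 980193.073 − 980275.02 + (147.20) = 65.253 mGal
Bouguer slab correction = 0.04193 × 2.39 × 477.0 = 47.80 mGal
Simple Bouguer anomaly = 65.253 − (47.80) = 17.453 mGal
Complete Bouguer anomaly = 17.453 + 4.85 = 22.303 mGal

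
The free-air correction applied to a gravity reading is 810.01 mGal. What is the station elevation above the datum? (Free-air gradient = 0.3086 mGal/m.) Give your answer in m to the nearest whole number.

2625

h = 810.01 / 0.3086 = 2624.79 m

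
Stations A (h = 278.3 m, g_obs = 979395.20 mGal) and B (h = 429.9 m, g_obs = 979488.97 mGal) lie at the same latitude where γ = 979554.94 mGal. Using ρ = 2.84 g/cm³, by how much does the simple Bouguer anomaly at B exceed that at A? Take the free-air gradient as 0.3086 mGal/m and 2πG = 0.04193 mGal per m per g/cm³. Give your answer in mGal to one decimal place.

Δg_SB(A) = 979395.20 − 979554.94 + 0.3086×278.3 − 0.04193×2.84×278.3 = -107.00 mGal
Δg_SB(B) = 979488.97 − 979554.94 + 0.3086×429.9 − 0.04193×2.84×429.9 = 15.50 mGal
Difference = 15.50 − (-107.00) = 122.50 mGal

122.5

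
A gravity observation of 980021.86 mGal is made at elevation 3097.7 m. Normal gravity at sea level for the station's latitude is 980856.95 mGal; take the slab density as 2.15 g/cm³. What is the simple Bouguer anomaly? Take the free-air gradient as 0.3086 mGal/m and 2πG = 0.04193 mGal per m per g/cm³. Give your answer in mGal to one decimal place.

-158.4

Free-air correction = 0.3086 × 3097.7 = 955.95 mGal
Free-air anomaly = 980021.86 − 980856.95 + (955.95) = 120.86 mGal
Bouguer slab correction = 0.04193 × 2.15 × 3097.7 = 279.26 mGal
Simple Bouguer anomaly = 120.86 − (279.26) = -158.40 mGal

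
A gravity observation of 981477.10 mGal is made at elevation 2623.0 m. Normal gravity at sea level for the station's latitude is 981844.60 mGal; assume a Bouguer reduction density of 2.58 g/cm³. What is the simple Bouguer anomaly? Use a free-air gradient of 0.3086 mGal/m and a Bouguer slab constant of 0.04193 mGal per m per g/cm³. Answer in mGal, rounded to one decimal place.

158.2

Free-air correction = 0.3086 × 2623.0 = 809.46 mGal
Free-air anomaly = 981477.10 − 981844.60 + (809.46) = 441.96 mGal
Bouguer slab correction = 0.04193 × 2.58 × 2623.0 = 283.75 mGal
Simple Bouguer anomaly = 441.96 − (283.75) = 158.21 mGal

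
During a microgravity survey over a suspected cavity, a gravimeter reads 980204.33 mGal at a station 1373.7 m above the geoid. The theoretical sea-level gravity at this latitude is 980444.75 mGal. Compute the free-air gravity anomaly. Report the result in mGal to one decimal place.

Free-air correction = 0.3086 × 1373.7 = 423.92 mGal
Free-air anomaly = 980204.33 − 980444.75 + (423.92) = 183.50 mGal

183.5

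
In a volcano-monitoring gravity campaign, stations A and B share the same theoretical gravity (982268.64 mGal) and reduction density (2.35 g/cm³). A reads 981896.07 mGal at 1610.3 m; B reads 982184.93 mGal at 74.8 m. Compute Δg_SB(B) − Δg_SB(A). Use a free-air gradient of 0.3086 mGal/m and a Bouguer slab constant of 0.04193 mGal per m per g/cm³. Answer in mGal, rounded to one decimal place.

-33.7

Δg_SB(A) = 981896.07 − 982268.64 + 0.3086×1610.3 − 0.04193×2.35×1610.3 = -34.30 mGal
Δg_SB(B) = 982184.93 − 982268.64 + 0.3086×74.8 − 0.04193×2.35×74.8 = -68.00 mGal
Difference = -68.00 − (-34.30) = -33.70 mGal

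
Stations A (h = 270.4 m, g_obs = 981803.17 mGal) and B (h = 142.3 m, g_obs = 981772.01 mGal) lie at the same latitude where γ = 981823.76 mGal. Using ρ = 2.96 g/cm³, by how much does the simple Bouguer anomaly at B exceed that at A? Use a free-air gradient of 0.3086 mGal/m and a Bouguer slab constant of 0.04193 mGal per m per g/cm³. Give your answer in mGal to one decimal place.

-54.8

Δg_SB(A) = 981803.17 − 981823.76 + 0.3086×270.4 − 0.04193×2.96×270.4 = 29.30 mGal
Δg_SB(B) = 981772.01 − 981823.76 + 0.3086×142.3 − 0.04193×2.96×142.3 = -25.50 mGal
Difference = -25.50 − (29.30) = -54.80 mGal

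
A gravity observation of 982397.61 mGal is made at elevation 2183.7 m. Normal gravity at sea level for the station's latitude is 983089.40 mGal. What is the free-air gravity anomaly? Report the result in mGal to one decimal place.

Free-air correction = 0.3086 × 2183.7 = 673.89 mGal
Free-air anomaly = 982397.61 − 983089.40 + (673.89) = -17.90 mGal

-17.9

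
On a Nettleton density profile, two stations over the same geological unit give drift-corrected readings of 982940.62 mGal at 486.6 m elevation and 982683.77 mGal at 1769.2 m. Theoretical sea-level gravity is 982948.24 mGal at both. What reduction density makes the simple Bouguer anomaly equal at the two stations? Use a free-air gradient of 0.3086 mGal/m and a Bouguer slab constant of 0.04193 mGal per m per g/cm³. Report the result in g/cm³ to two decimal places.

Δg_obs = 982683.77 − 982940.62 = -256.85 mGal over Δh = 1769.2 − 486.6 = 1282.6 m
Equal Bouguer anomalies ⇒ Δg_obs + (0.3086 − 0.04193ρ)·Δh = 0
0.3086 − 0.04193ρ = −Δg_obs/Δh = 0.20026
ρ = (0.3086 − 0.20026) / 0.04193 = 2.58 g/cm³

2.58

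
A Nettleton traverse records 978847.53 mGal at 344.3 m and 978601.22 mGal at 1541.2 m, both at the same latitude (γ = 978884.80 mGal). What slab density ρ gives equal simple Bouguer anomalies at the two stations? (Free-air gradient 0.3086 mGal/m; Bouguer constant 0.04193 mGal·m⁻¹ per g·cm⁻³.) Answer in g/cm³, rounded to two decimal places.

Δg_obs = 978601.22 − 978847.53 = -246.31 mGal over Δh = 1541.2 − 344.3 = 1196.9 m
Equal Bouguer anomalies ⇒ Δg_obs + (0.3086 − 0.04193ρ)·Δh = 0
0.3086 − 0.04193ρ = −Δg_obs/Δh = 0.20579
ρ = (0.3086 − 0.20579) / 0.04193 = 2.45 g/cm³

2.45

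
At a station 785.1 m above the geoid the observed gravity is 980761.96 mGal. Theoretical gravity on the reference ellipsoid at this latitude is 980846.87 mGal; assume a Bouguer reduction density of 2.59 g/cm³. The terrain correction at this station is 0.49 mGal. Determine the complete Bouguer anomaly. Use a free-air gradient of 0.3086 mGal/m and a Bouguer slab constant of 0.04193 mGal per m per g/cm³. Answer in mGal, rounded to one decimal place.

Free-air correction = 0.3086 × 785.1 = 242.28 mGal
Free-air anomaly = 980761.96 − 980846.87 + (242.28) = 157.37 mGal
Bouguer slab correction = 0.04193 × 2.59 × 785.1 = 85.26 mGal
Simple Bouguer anomaly = 157.37 − (85.26) = 72.11 mGal
Complete Bouguer anomaly = 72.11 + 0.49 = 72.60 mGal

72.6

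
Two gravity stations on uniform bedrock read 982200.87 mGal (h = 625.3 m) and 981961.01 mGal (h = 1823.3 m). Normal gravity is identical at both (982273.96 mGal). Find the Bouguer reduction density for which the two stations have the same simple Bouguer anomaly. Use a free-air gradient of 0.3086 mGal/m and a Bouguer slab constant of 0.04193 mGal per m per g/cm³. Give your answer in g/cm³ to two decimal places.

2.58

Δg_obs = 981961.01 − 982200.87 = -239.86 mGal over Δh = 1823.3 − 625.3 = 1198.0 m
Equal Bouguer anomalies ⇒ Δg_obs + (0.3086 − 0.04193ρ)·Δh = 0
0.3086 − 0.04193ρ = −Δg_obs/Δh = 0.20022
ρ = (0.3086 − 0.20022) / 0.04193 = 2.58 g/cm³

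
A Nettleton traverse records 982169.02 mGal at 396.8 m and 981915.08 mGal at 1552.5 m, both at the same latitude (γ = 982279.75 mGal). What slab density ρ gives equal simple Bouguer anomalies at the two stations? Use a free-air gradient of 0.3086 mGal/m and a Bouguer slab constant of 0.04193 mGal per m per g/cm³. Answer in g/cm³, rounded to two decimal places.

Δg_obs = 981915.08 − 982169.02 = -253.94 mGal over Δh = 1552.5 − 396.8 = 1155.7 m
Equal Bouguer anomalies ⇒ Δg_obs + (0.3086 − 0.04193ρ)·Δh = 0
0.3086 − 0.04193ρ = −Δg_obs/Δh = 0.21973
ρ = (0.3086 − 0.21973) / 0.04193 = 2.12 g/cm³

2.12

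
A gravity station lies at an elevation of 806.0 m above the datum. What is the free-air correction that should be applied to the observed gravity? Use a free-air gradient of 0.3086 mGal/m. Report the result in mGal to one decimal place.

Free-air correction = 0.3086 × 806.0 = 248.7 mGal

248.7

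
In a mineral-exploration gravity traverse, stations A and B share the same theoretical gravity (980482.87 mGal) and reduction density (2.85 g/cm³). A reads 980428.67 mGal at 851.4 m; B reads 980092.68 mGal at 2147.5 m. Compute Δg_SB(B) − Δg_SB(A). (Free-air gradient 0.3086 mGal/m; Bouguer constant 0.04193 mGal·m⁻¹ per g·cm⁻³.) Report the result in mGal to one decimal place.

-90.9

Δg_SB(A) = 980428.67 − 980482.87 + 0.3086×851.4 − 0.04193×2.85×851.4 = 106.80 mGal
Δg_SB(B) = 980092.68 − 980482.87 + 0.3086×2147.5 − 0.04193×2.85×2147.5 = 15.90 mGal
Difference = 15.90 − (106.80) = -90.90 mGal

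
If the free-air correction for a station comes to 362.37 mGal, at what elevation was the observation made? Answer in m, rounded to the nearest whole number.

1174

h = 362.37 / 0.3086 = 1174.24 m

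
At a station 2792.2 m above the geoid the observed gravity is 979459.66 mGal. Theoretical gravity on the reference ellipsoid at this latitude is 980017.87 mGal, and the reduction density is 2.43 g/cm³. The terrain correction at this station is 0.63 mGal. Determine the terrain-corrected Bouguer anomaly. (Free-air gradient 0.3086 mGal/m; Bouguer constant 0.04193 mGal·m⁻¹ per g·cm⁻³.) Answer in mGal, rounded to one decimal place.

19.6

Free-air correction = 0.3086 × 2792.2 = 861.67 mGal
Free-air anomaly = 979459.66 − 980017.87 + (861.67) = 303.46 mGal
Bouguer slab correction = 0.04193 × 2.43 × 2792.2 = 284.50 mGal
Simple Bouguer anomaly = 303.46 − (284.50) = 18.96 mGal
Complete Bouguer anomaly = 18.96 + 0.63 = 19.59 mGal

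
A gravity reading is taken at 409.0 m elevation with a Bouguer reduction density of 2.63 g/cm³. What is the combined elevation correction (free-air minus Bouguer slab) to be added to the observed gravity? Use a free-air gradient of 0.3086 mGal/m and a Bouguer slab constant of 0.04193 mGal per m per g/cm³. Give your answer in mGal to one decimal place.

81.1

Combined gradient = 0.3086 − 0.04193 × 2.63 = 0.1983241 mGal/m
Combined elevation correction = 0.1983241 × 409.0 = 81.1 mGal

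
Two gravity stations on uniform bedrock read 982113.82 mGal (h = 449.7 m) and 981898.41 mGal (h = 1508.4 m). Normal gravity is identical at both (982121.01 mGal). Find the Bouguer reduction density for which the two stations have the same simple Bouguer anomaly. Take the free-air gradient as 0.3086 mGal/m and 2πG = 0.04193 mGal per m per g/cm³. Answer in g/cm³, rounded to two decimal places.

2.51

Δg_obs = 981898.41 − 982113.82 = -215.41 mGal over Δh = 1508.4 − 449.7 = 1058.7 m
Equal Bouguer anomalies ⇒ Δg_obs + (0.3086 − 0.04193ρ)·Δh = 0
0.3086 − 0.04193ρ = −Δg_obs/Δh = 0.20347
ρ = (0.3086 − 0.20347) / 0.04193 = 2.51 g/cm³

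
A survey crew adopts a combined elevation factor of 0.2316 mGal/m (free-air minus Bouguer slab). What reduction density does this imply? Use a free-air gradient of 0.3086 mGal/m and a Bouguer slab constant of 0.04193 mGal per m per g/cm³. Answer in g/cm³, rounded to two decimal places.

0.2316 = 0.3086 − 0.04193 × ρ
ρ = (0.3086 − 0.2316) / 0.04193 = 1.84 g/cm³

1.84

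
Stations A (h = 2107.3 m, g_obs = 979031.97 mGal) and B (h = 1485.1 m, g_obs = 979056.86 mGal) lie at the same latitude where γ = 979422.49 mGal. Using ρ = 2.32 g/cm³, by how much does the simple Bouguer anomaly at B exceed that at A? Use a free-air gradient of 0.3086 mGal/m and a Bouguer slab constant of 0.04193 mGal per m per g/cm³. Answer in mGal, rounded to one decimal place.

Δg_SB(A) = 979031.97 − 979422.49 + 0.3086×2107.3 − 0.04193×2.32×2107.3 = 54.80 mGal
Δg_SB(B) = 979056.86 − 979422.49 + 0.3086×1485.1 − 0.04193×2.32×1485.1 = -51.80 mGal
Difference = -51.80 − (54.80) = -106.60 mGal

-106.6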